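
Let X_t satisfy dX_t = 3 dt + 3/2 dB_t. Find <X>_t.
<X>_t = 9*t/4

For an Itô process dX_t = a(t) dt + b(t) dB_t, the quadratic variation is <X>_t = int_0^t b(s)^2 ds (the drift term does not contribute). Here b(s) = 3/2, so
  b(s)^2 = 9/4.
Integrating from 0 to t:
  <X>_t = int_0^t (9/4) ds = 9*t/4.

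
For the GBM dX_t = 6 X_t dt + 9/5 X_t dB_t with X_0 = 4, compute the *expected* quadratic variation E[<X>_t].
E[<X>_t] = 432*exp(381*t/25)/127 - 432/127

<X>_t = int_0^t ((9/5) * X_s)^2 ds. Taking expectation inside the integral: E[<X>_t] = (9/5)^2 * int_0^t E[X_s^2] ds. For GBM, E[X_s^2] = x_0^2 * exp((2 mu + sigma^2) s). Integrating:
  E[<X>_t] = (9/5)^2 * 4^2 * (exp((2*6 + (9/5)^2) t) - 1) / (2*6 + (9/5)^2)
           = (9/5)^2 * 4^2 * (exp((381/25) t) - 1) / (381/25) = 432*exp(381*t/25)/127 - 432/127.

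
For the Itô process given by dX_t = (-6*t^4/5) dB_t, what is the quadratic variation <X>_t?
<X>_t = 4*t^9/25

For an Itô process dX_t = a(t) dt + b(t) dB_t, the quadratic variation is <X>_t = int_0^t b(s)^2 ds (the drift term does not contribute). Here b(s) = -6*s^4/5, so
  b(s)^2 = 36*s^8/25.
Integrating from 0 to t:
  <X>_t = int_0^t (36*s^8/25) ds = 4*t^9/25.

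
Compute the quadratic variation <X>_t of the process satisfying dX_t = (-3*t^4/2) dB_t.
<X>_t = t^9/4

For an Itô process dX_t = a(t) dt + b(t) dB_t, the quadratic variation is <X>_t = int_0^t b(s)^2 ds (the drift term does not contribute). Here b(s) = -3*s^4/2, so
  b(s)^2 = 9*s^8/4.
Integrating from 0 to t:
  <X>_t = int_0^t (9*s^8/4) ds = t^9/4.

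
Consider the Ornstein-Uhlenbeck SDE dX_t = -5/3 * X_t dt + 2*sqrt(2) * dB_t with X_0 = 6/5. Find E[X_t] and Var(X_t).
E[X_t] = 6*exp(-5*t/3)/5; Var(X_t) = 12/5 - 12*exp(-10*t/3)/5

The OU SDE dX = -theta X dt + sigma dB admits the integrating factor exp(theta t): d(exp(theta t) X_t) = sigma exp(theta t) dB_t. Integrating from 0 to t:
  X_t = x_0 * exp(-theta t) + sigma * int_0^t exp(-theta (t-s)) dB_s.
The Itô integral has mean 0 and (by the Itô isometry) variance sigma^2 * int_0^t exp(-2 theta (t - s)) ds = sigma^2 * (1 - exp(-2 theta t)) / (2 theta).
With theta = 5/3, sigma = 2*sqrt(2), x_0 = 6/5:
  E[X_t] = 6/5 * exp(-5/3 t) = 6*exp(-5*t/3)/5
  Var(X_t) = (2*sqrt(2))^2 * (1 - exp(-2*5/3 t)) / (2 * 5/3) = 12/5 - 12*exp(-10*t/3)/5.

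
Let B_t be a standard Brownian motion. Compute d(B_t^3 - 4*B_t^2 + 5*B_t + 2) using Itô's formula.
d(B_t^3 - 4*B_t^2 + 5*B_t + 2) = (3*B_t - 4) dt + (3*B_t^2 - 8*B_t + 5) dB_t

Itô's formula for f(B_t) gives d f(B_t) = f'(B_t) dB_t + (1/2) f''(B_t) dt. Compute derivatives of f(x) = x^3 - 4*x^2 + 5*x + 2:
  f'(x)  = 3*x^2 - 8*x + 5
  f''(x) = 6*x - 8
Substitute x = B_t and multiply the f'' term by 1/2:
  drift     = (1/2) * (6*x - 8) evaluated at B_t = 3*B_t - 4
  diffusion = (3*x^2 - 8*x + 5) evaluated at B_t = 3*B_t^2 - 8*B_t + 5
Therefore d(B_t^3 - 4*B_t^2 + 5*B_t + 2) = (3*B_t - 4) dt + (3*B_t^2 - 8*B_t + 5) dB_t.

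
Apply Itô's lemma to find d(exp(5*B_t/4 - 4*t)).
d(exp(5*B_t/4 - 4*t)) = (-103*exp(5*B_t/4 - 4*t)/32) dt + (5*exp(5*B_t/4 - 4*t)/4) dB_t

Itô's formula for f(t, x): d f(t, B_t) = (f_t + (1/2) f_xx) dt + f_x dB_t. Compute partials of f(t, x) = exp(-4*t + 5*x/4):
  f_t(t,x)  = -4*exp(-4*t + 5*x/4)
  f_x(t,x)  = 5*exp(-4*t + 5*x/4)/4
  f_xx(t,x) = 25*exp(-4*t + 5*x/4)/16
Assemble drift = f_t + (1/2) f_xx = -103*exp(-4*t + 5*x/4)/32 and diffusion = f_x = 5*exp(-4*t + 5*x/4)/4. Substituting x = B_t:
  d(exp(5*B_t/4 - 4*t)) = (-103*exp(5*B_t/4 - 4*t)/32) dt + (5*exp(5*B_t/4 - 4*t)/4) dB_t.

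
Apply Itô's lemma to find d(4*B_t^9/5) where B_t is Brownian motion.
d(4*B_t^9/5) = (144*B_t^7/5) dt + (36*B_t^8/5) dB_t

Itô's formula for f(B_t) gives d f(B_t) = f'(B_t) dB_t + (1/2) f''(B_t) dt. Compute derivatives of f(x) = 4*x^9/5:
  f'(x)  = 36*x^8/5
  f''(x) = 288*x^7/5
Substitute x = B_t and multiply the f'' term by 1/2:
  drift     = (1/2) * (288*x^7/5) evaluated at B_t = 144*B_t^7/5
  diffusion = (36*x^8/5) evaluated at B_t = 36*B_t^8/5
Therefore d(4*B_t^9/5) = (144*B_t^7/5) dt + (36*B_t^8/5) dB_t.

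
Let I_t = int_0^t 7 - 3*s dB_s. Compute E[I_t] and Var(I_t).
E[I_t] = 0; Var(I_t) = t*(3*t^2 - 21*t + 49)

The Itô integral of a deterministic integrand f(s) has mean 0 because each increment f(s) * (B_{s+ds} - B_s) has mean 0. By the Itô isometry:
  Var( int_0^t f(s) dB_s ) = E[ (int_0^t f(s) dB_s)^2 ] = int_0^t f(s)^2 ds.
Here f(s) = 7 - 3*s, so f(s)^2 = (3*s - 7)^2. Integrate:
  int_0^t ((3*s - 7)^2) ds = t*(3*t^2 - 21*t + 49).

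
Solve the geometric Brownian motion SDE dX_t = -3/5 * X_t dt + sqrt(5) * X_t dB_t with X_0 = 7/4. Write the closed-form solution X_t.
X_t = 7/4 * exp((-31/10) * t + (sqrt(5)) * B_t)

For GBM dX = mu X dt + sigma X dB with X_0 = x_0, apply Itô to Y = log X: dY = (mu - sigma^2/2) dt + sigma dB, so Y_t = log(x_0) + (mu - sigma^2/2) t + sigma B_t and hence X_t = x_0 * exp((mu - sigma^2/2) t + sigma B_t).
With mu = -3/5, sigma = sqrt(5), x_0 = 7/4, this gives:
  X_t = 7/4 * exp((-31/10) * t + (sqrt(5)) * B_t).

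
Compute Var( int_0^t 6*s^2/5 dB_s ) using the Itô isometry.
Var = 36*t^5/125

The Itô integral of a deterministic integrand f(s) has mean 0 because each increment f(s) * (B_{s+ds} - B_s) has mean 0. By the Itô isometry:
  Var( int_0^t f(s) dB_s ) = E[ (int_0^t f(s) dB_s)^2 ] = int_0^t f(s)^2 ds.
Here f(s) = 6*s^2/5, so f(s)^2 = 36*s^4/25. Integrate:
  int_0^t (36*s^4/25) ds = 36*t^5/125.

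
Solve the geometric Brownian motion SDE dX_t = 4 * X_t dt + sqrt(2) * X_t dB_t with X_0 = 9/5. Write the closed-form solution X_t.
X_t = 9/5 * exp((3) * t + (sqrt(2)) * B_t)

For GBM dX = mu X dt + sigma X dB with X_0 = x_0, apply Itô to Y = log X: dY = (mu - sigma^2/2) dt + sigma dB, so Y_t = log(x_0) + (mu - sigma^2/2) t + sigma B_t and hence X_t = x_0 * exp((mu - sigma^2/2) t + sigma B_t).
With mu = 4, sigma = sqrt(2), x_0 = 9/5, this gives:
  X_t = 9/5 * exp((3) * t + (sqrt(2)) * B_t).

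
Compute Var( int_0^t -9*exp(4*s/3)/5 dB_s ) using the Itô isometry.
Var = 243*exp(8*t/3)/200 - 243/200

The Itô integral of a deterministic integrand f(s) has mean 0 because each increment f(s) * (B_{s+ds} - B_s) has mean 0. By the Itô isometry:
  Var( int_0^t f(s) dB_s ) = E[ (int_0^t f(s) dB_s)^2 ] = int_0^t f(s)^2 ds.
Here f(s) = -9*exp(4*s/3)/5, so f(s)^2 = 81*exp(8*s/3)/25. Integrate:
  int_0^t (81*exp(8*s/3)/25) ds = 243*exp(8*t/3)/200 - 243/200.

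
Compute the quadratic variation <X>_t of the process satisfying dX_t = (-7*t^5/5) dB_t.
<X>_t = 49*t^11/275

For an Itô process dX_t = a(t) dt + b(t) dB_t, the quadratic variation is <X>_t = int_0^t b(s)^2 ds (the drift term does not contribute). Here b(s) = -7*s^5/5, so
  b(s)^2 = 49*s^10/25.
Integrating from 0 to t:
  <X>_t = int_0^t (49*s^10/25) ds = 49*t^11/275.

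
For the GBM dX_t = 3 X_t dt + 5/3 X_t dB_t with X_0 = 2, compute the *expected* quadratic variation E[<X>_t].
E[<X>_t] = 100*exp(79*t/9)/79 - 100/79

<X>_t = int_0^t ((5/3) * X_s)^2 ds. Taking expectation inside the integral: E[<X>_t] = (5/3)^2 * int_0^t E[X_s^2] ds. For GBM, E[X_s^2] = x_0^2 * exp((2 mu + sigma^2) s). Integrating:
  E[<X>_t] = (5/3)^2 * 2^2 * (exp((2*3 + (5/3)^2) t) - 1) / (2*3 + (5/3)^2)
           = (5/3)^2 * 2^2 * (exp((79/9) t) - 1) / (79/9) = 100*exp(79*t/9)/79 - 100/79.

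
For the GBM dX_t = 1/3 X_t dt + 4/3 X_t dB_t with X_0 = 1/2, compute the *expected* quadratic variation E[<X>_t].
E[<X>_t] = 2*exp(22*t/9)/11 - 2/11

<X>_t = int_0^t ((4/3) * X_s)^2 ds. Taking expectation inside the integral: E[<X>_t] = (4/3)^2 * int_0^t E[X_s^2] ds. For GBM, E[X_s^2] = x_0^2 * exp((2 mu + sigma^2) s). Integrating:
  E[<X>_t] = (4/3)^2 * (1/2)^2 * (exp((2*(1/3) + (4/3)^2) t) - 1) / (2*(1/3) + (4/3)^2)
           = (4/3)^2 * (1/2)^2 * (exp((22/9) t) - 1) / (22/9) = 2*exp(22*t/9)/11 - 2/11.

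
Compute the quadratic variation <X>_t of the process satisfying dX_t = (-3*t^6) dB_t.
<X>_t = 9*t^13/13

For an Itô process dX_t = a(t) dt + b(t) dB_t, the quadratic variation is <X>_t = int_0^t b(s)^2 ds (the drift term does not contribute). Here b(s) = -3*s^6, so
  b(s)^2 = 9*s^12.
Integrating from 0 to t:
  <X>_t = int_0^t (9*s^12) ds = 9*t^13/13.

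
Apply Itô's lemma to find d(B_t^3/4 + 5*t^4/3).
d(B_t^3/4 + 5*t^4/3) = (3*B_t/4 + 20*t^3/3) dt + (3*B_t^2/4) dB_t

Itô's formula for f(t, x): d f(t, B_t) = (f_t + (1/2) f_xx) dt + f_x dB_t. Compute partials of f(t, x) = 5*t^4/3 + x^3/4:
  f_t(t,x)  = 20*t^3/3
  f_x(t,x)  = 3*x^2/4
  f_xx(t,x) = 3*x/2
Assemble drift = f_t + (1/2) f_xx = 20*t^3/3 + 3*x/4 and diffusion = f_x = 3*x^2/4. Substituting x = B_t:
  d(B_t^3/4 + 5*t^4/3) = (3*B_t/4 + 20*t^3/3) dt + (3*B_t^2/4) dB_t.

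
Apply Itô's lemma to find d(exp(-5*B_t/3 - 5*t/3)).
d(exp(-5*B_t/3 - 5*t/3)) = (-5*exp(-5*B_t/3 - 5*t/3)/18) dt + (-5*exp(-5*B_t/3 - 5*t/3)/3) dB_t

Itô's formula for f(t, x): d f(t, B_t) = (f_t + (1/2) f_xx) dt + f_x dB_t. Compute partials of f(t, x) = exp(-5*t/3 - 5*x/3):
  f_t(t,x)  = -5*exp(-5*t/3 - 5*x/3)/3
  f_x(t,x)  = -5*exp(-5*t/3 - 5*x/3)/3
  f_xx(t,x) = 25*exp(-5*t/3 - 5*x/3)/9
Assemble drift = f_t + (1/2) f_xx = -5*exp(-5*t/3 - 5*x/3)/18 and diffusion = f_x = -5*exp(-5*t/3 - 5*x/3)/3. Substituting x = B_t:
  d(exp(-5*B_t/3 - 5*t/3)) = (-5*exp(-5*B_t/3 - 5*t/3)/18) dt + (-5*exp(-5*B_t/3 - 5*t/3)/3) dB_t.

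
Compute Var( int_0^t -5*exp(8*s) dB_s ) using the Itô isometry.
Var = 25*exp(16*t)/16 - 25/16

The Itô integral of a deterministic integrand f(s) has mean 0 because each increment f(s) * (B_{s+ds} - B_s) has mean 0. By the Itô isometry:
  Var( int_0^t f(s) dB_s ) = E[ (int_0^t f(s) dB_s)^2 ] = int_0^t f(s)^2 ds.
Here f(s) = -5*exp(8*s), so f(s)^2 = 25*exp(16*s). Integrate:
  int_0^t (25*exp(16*s)) ds = 25*exp(16*t)/16 - 25/16.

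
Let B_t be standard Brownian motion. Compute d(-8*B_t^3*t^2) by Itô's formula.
d(-8*B_t^3*t^2) = (8*B_t*t*(-2*B_t^2 - 3*t)) dt + (-24*B_t^2*t^2) dB_t

Itô's formula for f(t, x): d f(t, B_t) = (f_t + (1/2) f_xx) dt + f_x dB_t. Compute partials of f(t, x) = -8*t^2*x^3:
  f_t(t,x)  = -16*t*x^3
  f_x(t,x)  = -24*t^2*x^2
  f_xx(t,x) = -48*t^2*x
Assemble drift = f_t + (1/2) f_xx = 8*t*x*(-3*t - 2*x^2) and diffusion = f_x = -24*t^2*x^2. Substituting x = B_t:
  d(-8*B_t^3*t^2) = (8*B_t*t*(-2*B_t^2 - 3*t)) dt + (-24*B_t^2*t^2) dB_t.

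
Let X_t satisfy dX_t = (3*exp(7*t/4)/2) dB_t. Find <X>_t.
<X>_t = 9*exp(7*t/2)/14 - 9/14

For an Itô process dX_t = a(t) dt + b(t) dB_t, the quadratic variation is <X>_t = int_0^t b(s)^2 ds (the drift term does not contribute). Here b(s) = 3*exp(7*s/4)/2, so
  b(s)^2 = 9*exp(7*s/2)/4.
Integrating from 0 to t:
  <X>_t = int_0^t (9*exp(7*s/2)/4) ds = 9*exp(7*t/2)/14 - 9/14.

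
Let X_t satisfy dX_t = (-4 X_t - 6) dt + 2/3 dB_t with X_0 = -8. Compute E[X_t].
E[X_t] = -3/2 - 13*exp(-4*t)/2

Taking expectations and using E[dB_t] = 0, the mean m(t) = E[X_t] satisfies the ODE m'(t) = a m(t) + b with m(0) = x_0. With a = -4, b = -6, x_0 = -8, the solution is
  m(t) = x_0 * exp(a t) + (b/a) * (exp(a t) - 1)
       = (-8) * exp((-4) t) + ((-6)/(-4)) * (exp((-4) t) - 1)
       = -3/2 - 13*exp(-4*t)/2.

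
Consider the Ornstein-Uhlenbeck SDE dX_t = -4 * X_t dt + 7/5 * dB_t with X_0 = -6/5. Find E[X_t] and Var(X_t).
E[X_t] = -6*exp(-4*t)/5; Var(X_t) = 49/200 - 49*exp(-8*t)/200

The OU SDE dX = -theta X dt + sigma dB admits the integrating factor exp(theta t): d(exp(theta t) X_t) = sigma exp(theta t) dB_t. Integrating from 0 to t:
  X_t = x_0 * exp(-theta t) + sigma * int_0^t exp(-theta (t-s)) dB_s.
The Itô integral has mean 0 and (by the Itô isometry) variance sigma^2 * int_0^t exp(-2 theta (t - s)) ds = sigma^2 * (1 - exp(-2 theta t)) / (2 theta).
With theta = 4, sigma = 7/5, x_0 = -6/5:
  E[X_t] = -6/5 * exp(-4 t) = -6*exp(-4*t)/5
  Var(X_t) = (7/5)^2 * (1 - exp(-2*4 t)) / (2 * 4) = 49/200 - 49*exp(-8*t)/200.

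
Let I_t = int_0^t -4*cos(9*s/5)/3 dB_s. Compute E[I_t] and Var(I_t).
E[I_t] = 0; Var(I_t) = 8*t/9 + 20*sin(18*t/5)/81

The Itô integral of a deterministic integrand f(s) has mean 0 because each increment f(s) * (B_{s+ds} - B_s) has mean 0. By the Itô isometry:
  Var( int_0^t f(s) dB_s ) = E[ (int_0^t f(s) dB_s)^2 ] = int_0^t f(s)^2 ds.
Here f(s) = -4*cos(9*s/5)/3, so f(s)^2 = 16*cos(9*s/5)^2/9. Integrate:
  int_0^t (16*cos(9*s/5)^2/9) ds = 8*t/9 + 20*sin(18*t/5)/81.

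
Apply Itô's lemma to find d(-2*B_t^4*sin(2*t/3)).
d(-2*B_t^4*sin(2*t/3)) = (-4*B_t^2*(B_t^2*cos(2*t/3) + 9*sin(2*t/3))/3) dt + (-8*B_t^3*sin(2*t/3)) dB_t

Itô's formula for f(t, x): d f(t, B_t) = (f_t + (1/2) f_xx) dt + f_x dB_t. Compute partials of f(t, x) = -2*x^4*sin(2*t/3):
  f_t(t,x)  = -4*x^4*cos(2*t/3)/3
  f_x(t,x)  = -8*x^3*sin(2*t/3)
  f_xx(t,x) = -24*x^2*sin(2*t/3)
Assemble drift = f_t + (1/2) f_xx = -4*x^2*(x^2*cos(2*t/3) + 9*sin(2*t/3))/3 and diffusion = f_x = -8*x^3*sin(2*t/3). Substituting x = B_t:
  d(-2*B_t^4*sin(2*t/3)) = (-4*B_t^2*(B_t^2*cos(2*t/3) + 9*sin(2*t/3))/3) dt + (-8*B_t^3*sin(2*t/3)) dB_t.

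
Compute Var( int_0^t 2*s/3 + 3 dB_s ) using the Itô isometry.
Var = t*(4*t^2 + 54*t + 243)/27

The Itô integral of a deterministic integrand f(s) has mean 0 because each increment f(s) * (B_{s+ds} - B_s) has mean 0. By the Itô isometry:
  Var( int_0^t f(s) dB_s ) = E[ (int_0^t f(s) dB_s)^2 ] = int_0^t f(s)^2 ds.
Here f(s) = 2*s/3 + 3, so f(s)^2 = (2*s + 9)^2/9. Integrate:
  int_0^t ((2*s + 9)^2/9) ds = t*(4*t^2 + 54*t + 243)/27.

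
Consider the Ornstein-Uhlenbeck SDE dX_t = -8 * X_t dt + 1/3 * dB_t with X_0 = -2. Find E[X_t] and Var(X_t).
E[X_t] = -2*exp(-8*t); Var(X_t) = 1/144 - exp(-16*t)/144

The OU SDE dX = -theta X dt + sigma dB admits the integrating factor exp(theta t): d(exp(theta t) X_t) = sigma exp(theta t) dB_t. Integrating from 0 to t:
  X_t = x_0 * exp(-theta t) + sigma * int_0^t exp(-theta (t-s)) dB_s.
The Itô integral has mean 0 and (by the Itô isometry) variance sigma^2 * int_0^t exp(-2 theta (t - s)) ds = sigma^2 * (1 - exp(-2 theta t)) / (2 theta).
With theta = 8, sigma = 1/3, x_0 = -2:
  E[X_t] = -2 * exp(-8 t) = -2*exp(-8*t)
  Var(X_t) = (1/3)^2 * (1 - exp(-2*8 t)) / (2 * 8) = 1/144 - exp(-16*t)/144.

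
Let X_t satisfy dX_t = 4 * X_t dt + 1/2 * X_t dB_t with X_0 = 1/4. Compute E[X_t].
E[X_t] = exp(4*t)/4

For GBM dX = mu X dt + sigma X dB with X_0 = x_0, apply Itô to Y = log X: dY = (mu - sigma^2/2) dt + sigma dB, so Y_t = log(x_0) + (mu - sigma^2/2) t + sigma B_t and hence X_t = x_0 * exp((mu - sigma^2/2) t + sigma B_t).
With mu = 4, sigma = 1/2, x_0 = 1/4, this gives:
  X_t = 1/4 * exp((31/8) * t + (1/2) * B_t).
Since sigma*B_t ~ Normal(0, sigma^2 t), E[exp(sigma*B_t)] = exp(sigma^2 t / 2); so E[X_t] = x_0 * exp((mu - sigma^2/2) t) * exp(sigma^2 t / 2) = x_0 * exp(mu t) = exp(4*t)/4.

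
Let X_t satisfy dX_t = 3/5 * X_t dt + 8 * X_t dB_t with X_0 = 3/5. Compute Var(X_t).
Var(X_t) = 9*(exp(64*t) - 1)*exp(6*t/5)/25

For GBM dX = mu X dt + sigma X dB with X_0 = x_0, apply Itô to Y = log X: dY = (mu - sigma^2/2) dt + sigma dB, so Y_t = log(x_0) + (mu - sigma^2/2) t + sigma B_t and hence X_t = x_0 * exp((mu - sigma^2/2) t + sigma B_t).
With mu = 3/5, sigma = 8, x_0 = 3/5, this gives:
  X_t = 3/5 * exp((-157/5) * t + (8) * B_t).
Since sigma*B_t ~ Normal(0, sigma^2 t), E[exp(sigma*B_t)] = exp(sigma^2 t / 2); so E[X_t] = x_0 * exp((mu - sigma^2/2) t) * exp(sigma^2 t / 2) = x_0 * exp(mu t) = 3*exp(3*t/5)/5.
Var(X_t) = E[X_t^2] - (E[X_t])^2 = x_0^2 * exp(2 mu t) * (exp(sigma^2 t) - 1) = 9*(exp(64*t) - 1)*exp(6*t/5)/25.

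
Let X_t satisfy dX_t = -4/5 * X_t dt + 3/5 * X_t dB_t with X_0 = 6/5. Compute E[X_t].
E[X_t] = 6*exp(-4*t/5)/5

For GBM dX = mu X dt + sigma X dB with X_0 = x_0, apply Itô to Y = log X: dY = (mu - sigma^2/2) dt + sigma dB, so Y_t = log(x_0) + (mu - sigma^2/2) t + sigma B_t and hence X_t = x_0 * exp((mu - sigma^2/2) t + sigma B_t).
With mu = -4/5, sigma = 3/5, x_0 = 6/5, this gives:
  X_t = 6/5 * exp((-49/50) * t + (3/5) * B_t).
Since sigma*B_t ~ Normal(0, sigma^2 t), E[exp(sigma*B_t)] = exp(sigma^2 t / 2); so E[X_t] = x_0 * exp((mu - sigma^2/2) t) * exp(sigma^2 t / 2) = x_0 * exp(mu t) = 6*exp(-4*t/5)/5.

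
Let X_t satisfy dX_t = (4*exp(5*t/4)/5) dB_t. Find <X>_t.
<X>_t = 32*exp(5*t/2)/125 - 32/125

For an Itô process dX_t = a(t) dt + b(t) dB_t, the quadratic variation is <X>_t = int_0^t b(s)^2 ds (the drift term does not contribute). Here b(s) = 4*exp(5*s/4)/5, so
  b(s)^2 = 16*exp(5*s/2)/25.
Integrating from 0 to t:
  <X>_t = int_0^t (16*exp(5*s/2)/25) ds = 32*exp(5*t/2)/125 - 32/125.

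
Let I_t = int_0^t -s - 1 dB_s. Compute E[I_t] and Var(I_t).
E[I_t] = 0; Var(I_t) = t*(t^2/3 + t + 1)

The Itô integral of a deterministic integrand f(s) has mean 0 because each increment f(s) * (B_{s+ds} - B_s) has mean 0. By the Itô isometry:
  Var( int_0^t f(s) dB_s ) = E[ (int_0^t f(s) dB_s)^2 ] = int_0^t f(s)^2 ds.
Here f(s) = -s - 1, so f(s)^2 = (s + 1)^2. Integrate:
  int_0^t ((s + 1)^2) ds = t*(t^2/3 + t + 1).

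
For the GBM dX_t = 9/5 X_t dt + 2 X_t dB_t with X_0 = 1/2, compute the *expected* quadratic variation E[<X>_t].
E[<X>_t] = 5*exp(38*t/5)/38 - 5/38

<X>_t = int_0^t (2 * X_s)^2 ds. Taking expectation inside the integral: E[<X>_t] = 2^2 * int_0^t E[X_s^2] ds. For GBM, E[X_s^2] = x_0^2 * exp((2 mu + sigma^2) s). Integrating:
  E[<X>_t] = 2^2 * (1/2)^2 * (exp((2*(9/5) + 2^2) t) - 1) / (2*(9/5) + 2^2)
           = 2^2 * (1/2)^2 * (exp((38/5) t) - 1) / (38/5) = 5*exp(38*t/5)/38 - 5/38.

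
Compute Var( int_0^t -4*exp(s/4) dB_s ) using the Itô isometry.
Var = 32*exp(t/2) - 32

The Itô integral of a deterministic integrand f(s) has mean 0 because each increment f(s) * (B_{s+ds} - B_s) has mean 0. By the Itô isometry:
  Var( int_0^t f(s) dB_s ) = E[ (int_0^t f(s) dB_s)^2 ] = int_0^t f(s)^2 ds.
Here f(s) = -4*exp(s/4), so f(s)^2 = 16*exp(s/2). Integrate:
  int_0^t (16*exp(s/2)) ds = 32*exp(t/2) - 32.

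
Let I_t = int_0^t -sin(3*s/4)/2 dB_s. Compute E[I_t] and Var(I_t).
E[I_t] = 0; Var(I_t) = t/8 - sin(3*t/2)/12

The Itô integral of a deterministic integrand f(s) has mean 0 because each increment f(s) * (B_{s+ds} - B_s) has mean 0. By the Itô isometry:
  Var( int_0^t f(s) dB_s ) = E[ (int_0^t f(s) dB_s)^2 ] = int_0^t f(s)^2 ds.
Here f(s) = -sin(3*s/4)/2, so f(s)^2 = sin(3*s/4)^2/4. Integrate:
  int_0^t (sin(3*s/4)^2/4) ds = t/8 - sin(3*t/2)/12.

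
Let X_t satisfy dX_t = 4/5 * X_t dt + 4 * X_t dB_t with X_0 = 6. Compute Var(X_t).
Var(X_t) = 36*(exp(16*t) - 1)*exp(8*t/5)

For GBM dX = mu X dt + sigma X dB with X_0 = x_0, apply Itô to Y = log X: dY = (mu - sigma^2/2) dt + sigma dB, so Y_t = log(x_0) + (mu - sigma^2/2) t + sigma B_t and hence X_t = x_0 * exp((mu - sigma^2/2) t + sigma B_t).
With mu = 4/5, sigma = 4, x_0 = 6, this gives:
  X_t = 6 * exp((-36/5) * t + (4) * B_t).
Since sigma*B_t ~ Normal(0, sigma^2 t), E[exp(sigma*B_t)] = exp(sigma^2 t / 2); so E[X_t] = x_0 * exp((mu - sigma^2/2) t) * exp(sigma^2 t / 2) = x_0 * exp(mu t) = 6*exp(4*t/5).
Var(X_t) = E[X_t^2] - (E[X_t])^2 = x_0^2 * exp(2 mu t) * (exp(sigma^2 t) - 1) = 36*(exp(16*t) - 1)*exp(8*t/5).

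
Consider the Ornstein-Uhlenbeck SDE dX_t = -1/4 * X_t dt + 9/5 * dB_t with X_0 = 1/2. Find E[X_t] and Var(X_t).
E[X_t] = exp(-t/4)/2; Var(X_t) = 162/25 - 162*exp(-t/2)/25

The OU SDE dX = -theta X dt + sigma dB admits the integrating factor exp(theta t): d(exp(theta t) X_t) = sigma exp(theta t) dB_t. Integrating from 0 to t:
  X_t = x_0 * exp(-theta t) + sigma * int_0^t exp(-theta (t-s)) dB_s.
The Itô integral has mean 0 and (by the Itô isometry) variance sigma^2 * int_0^t exp(-2 theta (t - s)) ds = sigma^2 * (1 - exp(-2 theta t)) / (2 theta).
With theta = 1/4, sigma = 9/5, x_0 = 1/2:
  E[X_t] = 1/2 * exp(-1/4 t) = exp(-t/4)/2
  Var(X_t) = (9/5)^2 * (1 - exp(-2*1/4 t)) / (2 * 1/4) = 162/25 - 162*exp(-t/2)/25.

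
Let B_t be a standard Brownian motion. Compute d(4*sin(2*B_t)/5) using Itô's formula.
d(4*sin(2*B_t)/5) = (-8*sin(2*B_t)/5) dt + (8*cos(2*B_t)/5) dB_t

Itô's formula for f(B_t) gives d f(B_t) = f'(B_t) dB_t + (1/2) f''(B_t) dt. Compute derivatives of f(x) = 4*sin(2*x)/5:
  f'(x)  = 8*cos(2*x)/5
  f''(x) = -16*sin(2*x)/5
Substitute x = B_t and multiply the f'' term by 1/2:
  drift     = (1/2) * (-16*sin(2*x)/5) evaluated at B_t = -8*sin(2*B_t)/5
  diffusion = (8*cos(2*x)/5) evaluated at B_t = 8*cos(2*B_t)/5
Therefore d(4*sin(2*B_t)/5) = (-8*sin(2*B_t)/5) dt + (8*cos(2*B_t)/5) dB_t.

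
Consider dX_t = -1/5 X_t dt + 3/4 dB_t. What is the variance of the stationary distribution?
lim Var(X_t) = 45/32

The OU SDE dX = -theta X dt + sigma dB admits the integrating factor exp(theta t): d(exp(theta t) X_t) = sigma exp(theta t) dB_t. Integrating from 0 to t gives X_t = x_0 * exp(-theta t) + sigma * int_0^t exp(-theta (t-s)) dB_s for any initial x_0. The Itô integral has variance (by the Itô isometry) sigma^2 * int_0^t exp(-2 theta (t - s)) ds = sigma^2 * (1 - exp(-2 theta t)) / (2 theta), independent of x_0.
With theta = 1/5, sigma = 3/4:
  Var(X_t) = (3/4)^2 * (1 - exp(-2*1/5 t)) / (2 * 1/5) = 45/32 - 45*exp(-2*t/5)/32.
As t -> infinity, exp(-2*1/5 t) -> 0, so the stationary variance is sigma^2 / (2 theta) = 45/32.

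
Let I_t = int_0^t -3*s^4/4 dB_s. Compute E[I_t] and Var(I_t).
E[I_t] = 0; Var(I_t) = t^9/16

The Itô integral of a deterministic integrand f(s) has mean 0 because each increment f(s) * (B_{s+ds} - B_s) has mean 0. By the Itô isometry:
  Var( int_0^t f(s) dB_s ) = E[ (int_0^t f(s) dB_s)^2 ] = int_0^t f(s)^2 ds.
Here f(s) = -3*s^4/4, so f(s)^2 = 9*s^8/16. Integrate:
  int_0^t (9*s^8/16) ds = t^9/16.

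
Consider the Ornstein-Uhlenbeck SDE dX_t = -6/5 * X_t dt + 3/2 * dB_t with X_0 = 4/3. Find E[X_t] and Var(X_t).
E[X_t] = 4*exp(-6*t/5)/3; Var(X_t) = 15/16 - 15*exp(-12*t/5)/16

The OU SDE dX = -theta X dt + sigma dB admits the integrating factor exp(theta t): d(exp(theta t) X_t) = sigma exp(theta t) dB_t. Integrating from 0 to t:
  X_t = x_0 * exp(-theta t) + sigma * int_0^t exp(-theta (t-s)) dB_s.
The Itô integral has mean 0 and (by the Itô isometry) variance sigma^2 * int_0^t exp(-2 theta (t - s)) ds = sigma^2 * (1 - exp(-2 theta t)) / (2 theta).
With theta = 6/5, sigma = 3/2, x_0 = 4/3:
  E[X_t] = 4/3 * exp(-6/5 t) = 4*exp(-6*t/5)/3
  Var(X_t) = (3/2)^2 * (1 - exp(-2*6/5 t)) / (2 * 6/5) = 15/16 - 15*exp(-12*t/5)/16.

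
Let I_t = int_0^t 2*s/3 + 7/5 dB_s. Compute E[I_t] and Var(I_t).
E[I_t] = 0; Var(I_t) = t*(100*t^2 + 630*t + 1323)/675

The Itô integral of a deterministic integrand f(s) has mean 0 because each increment f(s) * (B_{s+ds} - B_s) has mean 0. By the Itô isometry:
  Var( int_0^t f(s) dB_s ) = E[ (int_0^t f(s) dB_s)^2 ] = int_0^t f(s)^2 ds.
Here f(s) = 2*s/3 + 7/5, so f(s)^2 = (10*s + 21)^2/225. Integrate:
  int_0^t ((10*s + 21)^2/225) ds = t*(100*t^2 + 630*t + 1323)/675.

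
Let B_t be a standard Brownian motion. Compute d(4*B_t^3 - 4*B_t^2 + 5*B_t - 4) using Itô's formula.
d(4*B_t^3 - 4*B_t^2 + 5*B_t - 4) = (12*B_t - 4) dt + (12*B_t^2 - 8*B_t + 5) dB_t

Itô's formula for f(B_t) gives d f(B_t) = f'(B_t) dB_t + (1/2) f''(B_t) dt. Compute derivatives of f(x) = 4*x^3 - 4*x^2 + 5*x - 4:
  f'(x)  = 12*x^2 - 8*x + 5
  f''(x) = 24*x - 8
Substitute x = B_t and multiply the f'' term by 1/2:
  drift     = (1/2) * (24*x - 8) evaluated at B_t = 12*B_t - 4
  diffusion = (12*x^2 - 8*x + 5) evaluated at B_t = 12*B_t^2 - 8*B_t + 5
Therefore d(4*B_t^3 - 4*B_t^2 + 5*B_t - 4) = (12*B_t - 4) dt + (12*B_t^2 - 8*B_t + 5) dB_t.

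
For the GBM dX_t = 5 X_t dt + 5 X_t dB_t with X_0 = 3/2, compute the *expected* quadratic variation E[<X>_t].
E[<X>_t] = 45*exp(35*t)/28 - 45/28

<X>_t = int_0^t (5 * X_s)^2 ds. Taking expectation inside the integral: E[<X>_t] = 5^2 * int_0^t E[X_s^2] ds. For GBM, E[X_s^2] = x_0^2 * exp((2 mu + sigma^2) s). Integrating:
  E[<X>_t] = 5^2 * (3/2)^2 * (exp((2*5 + 5^2) t) - 1) / (2*5 + 5^2)
           = 5^2 * (3/2)^2 * (exp(35 t) - 1) / 35 = 45*exp(35*t)/28 - 45/28.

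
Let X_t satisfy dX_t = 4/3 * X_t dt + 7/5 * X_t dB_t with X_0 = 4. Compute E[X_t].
E[X_t] = 4*exp(4*t/3)

For GBM dX = mu X dt + sigma X dB with X_0 = x_0, apply Itô to Y = log X: dY = (mu - sigma^2/2) dt + sigma dB, so Y_t = log(x_0) + (mu - sigma^2/2) t + sigma B_t and hence X_t = x_0 * exp((mu - sigma^2/2) t + sigma B_t).
With mu = 4/3, sigma = 7/5, x_0 = 4, this gives:
  X_t = 4 * exp((53/150) * t + (7/5) * B_t).
Since sigma*B_t ~ Normal(0, sigma^2 t), E[exp(sigma*B_t)] = exp(sigma^2 t / 2); so E[X_t] = x_0 * exp((mu - sigma^2/2) t) * exp(sigma^2 t / 2) = x_0 * exp(mu t) = 4*exp(4*t/3).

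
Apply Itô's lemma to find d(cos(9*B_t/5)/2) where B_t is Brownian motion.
d(cos(9*B_t/5)/2) = (-81*cos(9*B_t/5)/100) dt + (-9*sin(9*B_t/5)/10) dB_t

Itô's formula for f(B_t) gives d f(B_t) = f'(B_t) dB_t + (1/2) f''(B_t) dt. Compute derivatives of f(x) = cos(9*x/5)/2:
  f'(x)  = -9*sin(9*x/5)/10
  f''(x) = -81*cos(9*x/5)/50
Substitute x = B_t and multiply the f'' term by 1/2:
  drift     = (1/2) * (-81*cos(9*x/5)/50) evaluated at B_t = -81*cos(9*B_t/5)/100
  diffusion = (-9*sin(9*x/5)/10) evaluated at B_t = -9*sin(9*B_t/5)/10
Therefore d(cos(9*B_t/5)/2) = (-81*cos(9*B_t/5)/100) dt + (-9*sin(9*B_t/5)/10) dB_t.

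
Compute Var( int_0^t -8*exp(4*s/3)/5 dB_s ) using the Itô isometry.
Var = 24*exp(8*t/3)/25 - 24/25

The Itô integral of a deterministic integrand f(s) has mean 0 because each increment f(s) * (B_{s+ds} - B_s) has mean 0. By the Itô isometry:
  Var( int_0^t f(s) dB_s ) = E[ (int_0^t f(s) dB_s)^2 ] = int_0^t f(s)^2 ds.
Here f(s) = -8*exp(4*s/3)/5, so f(s)^2 = 64*exp(8*s/3)/25. Integrate:
  int_0^t (64*exp(8*s/3)/25) ds = 24*exp(8*t/3)/25 - 24/25.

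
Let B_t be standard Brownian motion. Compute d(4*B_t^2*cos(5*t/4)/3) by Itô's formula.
d(4*B_t^2*cos(5*t/4)/3) = (-5*B_t^2*sin(5*t/4)/3 + 4*cos(5*t/4)/3) dt + (8*B_t*cos(5*t/4)/3) dB_t

Itô's formula for f(t, x): d f(t, B_t) = (f_t + (1/2) f_xx) dt + f_x dB_t. Compute partials of f(t, x) = 4*x^2*cos(5*t/4)/3:
  f_t(t,x)  = -5*x^2*sin(5*t/4)/3
  f_x(t,x)  = 8*x*cos(5*t/4)/3
  f_xx(t,x) = 8*cos(5*t/4)/3
Assemble drift = f_t + (1/2) f_xx = -5*x^2*sin(5*t/4)/3 + 4*cos(5*t/4)/3 and diffusion = f_x = 8*x*cos(5*t/4)/3. Substituting x = B_t:
  d(4*B_t^2*cos(5*t/4)/3) = (-5*B_t^2*sin(5*t/4)/3 + 4*cos(5*t/4)/3) dt + (8*B_t*cos(5*t/4)/3) dB_t.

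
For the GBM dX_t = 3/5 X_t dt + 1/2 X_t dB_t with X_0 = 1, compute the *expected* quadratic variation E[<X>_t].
E[<X>_t] = 5*exp(29*t/20)/29 - 5/29

<X>_t = int_0^t ((1/2) * X_s)^2 ds. Taking expectation inside the integral: E[<X>_t] = (1/2)^2 * int_0^t E[X_s^2] ds. For GBM, E[X_s^2] = x_0^2 * exp((2 mu + sigma^2) s). Integrating:
  E[<X>_t] = (1/2)^2 * 1^2 * (exp((2*(3/5) + (1/2)^2) t) - 1) / (2*(3/5) + (1/2)^2)
           = (1/2)^2 * 1^2 * (exp((29/20) t) - 1) / (29/20) = 5*exp(29*t/20)/29 - 5/29.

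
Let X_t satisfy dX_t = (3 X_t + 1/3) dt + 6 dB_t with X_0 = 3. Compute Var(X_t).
Var(X_t) = 6*exp(6*t) - 6

The variance V(t) = Var(X_t) satisfies V'(t) = 2 a V(t) + c^2 with V(0) = 0 (drift coefficient is linear in X, diffusion is constant). With a = 3, c = 6, the solution is
  V(t) = (c^2 / (2 a)) * (exp(2 a t) - 1)
       = (6^2 / (2*3)) * (exp(6 t) - 1)
       = 6*exp(6*t) - 6.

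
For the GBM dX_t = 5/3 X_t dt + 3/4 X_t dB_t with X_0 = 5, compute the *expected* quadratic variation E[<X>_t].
E[<X>_t] = 675*exp(187*t/48)/187 - 675/187

<X>_t = int_0^t ((3/4) * X_s)^2 ds. Taking expectation inside the integral: E[<X>_t] = (3/4)^2 * int_0^t E[X_s^2] ds. For GBM, E[X_s^2] = x_0^2 * exp((2 mu + sigma^2) s). Integrating:
  E[<X>_t] = (3/4)^2 * 5^2 * (exp((2*(5/3) + (3/4)^2) t) - 1) / (2*(5/3) + (3/4)^2)
           = (3/4)^2 * 5^2 * (exp((187/48) t) - 1) / (187/48) = 675*exp(187*t/48)/187 - 675/187.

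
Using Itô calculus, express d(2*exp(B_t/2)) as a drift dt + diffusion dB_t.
d(2*exp(B_t/2)) = (exp(B_t/2)/4) dt + (exp(B_t/2)) dB_t

Itô's formula for f(B_t) gives d f(B_t) = f'(B_t) dB_t + (1/2) f''(B_t) dt. Compute derivatives of f(x) = 2*exp(x/2):
  f'(x)  = exp(x/2)
  f''(x) = exp(x/2)/2
Substitute x = B_t and multiply the f'' term by 1/2:
  drift     = (1/2) * (exp(x/2)/2) evaluated at B_t = exp(B_t/2)/4
  diffusion = (exp(x/2)) evaluated at B_t = exp(B_t/2)
Therefore d(2*exp(B_t/2)) = (exp(B_t/2)/4) dt + (exp(B_t/2)) dB_t.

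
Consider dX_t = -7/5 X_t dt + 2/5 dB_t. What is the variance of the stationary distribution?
lim Var(X_t) = 2/35

The OU SDE dX = -theta X dt + sigma dB admits the integrating factor exp(theta t): d(exp(theta t) X_t) = sigma exp(theta t) dB_t. Integrating from 0 to t gives X_t = x_0 * exp(-theta t) + sigma * int_0^t exp(-theta (t-s)) dB_s for any initial x_0. The Itô integral has variance (by the Itô isometry) sigma^2 * int_0^t exp(-2 theta (t - s)) ds = sigma^2 * (1 - exp(-2 theta t)) / (2 theta), independent of x_0.
With theta = 7/5, sigma = 2/5:
  Var(X_t) = (2/5)^2 * (1 - exp(-2*7/5 t)) / (2 * 7/5) = 2/35 - 2*exp(-14*t/5)/35.
As t -> infinity, exp(-2*7/5 t) -> 0, so the stationary variance is sigma^2 / (2 theta) = 2/35.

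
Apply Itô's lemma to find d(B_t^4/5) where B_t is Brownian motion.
d(B_t^4/5) = (6*B_t^2/5) dt + (4*B_t^3/5) dB_t

Itô's formula for f(B_t) gives d f(B_t) = f'(B_t) dB_t + (1/2) f''(B_t) dt. Compute derivatives of f(x) = x^4/5:
  f'(x)  = 4*x^3/5
  f''(x) = 12*x^2/5
Substitute x = B_t and multiply the f'' term by 1/2:
  drift     = (1/2) * (12*x^2/5) evaluated at B_t = 6*B_t^2/5
  diffusion = (4*x^3/5) evaluated at B_t = 4*B_t^3/5
Therefore d(B_t^4/5) = (6*B_t^2/5) dt + (4*B_t^3/5) dB_t.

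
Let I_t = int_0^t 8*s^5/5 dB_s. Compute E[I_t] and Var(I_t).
E[I_t] = 0; Var(I_t) = 64*t^11/275

The Itô integral of a deterministic integrand f(s) has mean 0 because each increment f(s) * (B_{s+ds} - B_s) has mean 0. By the Itô isometry:
  Var( int_0^t f(s) dB_s ) = E[ (int_0^t f(s) dB_s)^2 ] = int_0^t f(s)^2 ds.
Here f(s) = 8*s^5/5, so f(s)^2 = 64*s^10/25. Integrate:
  int_0^t (64*s^10/25) ds = 64*t^11/275.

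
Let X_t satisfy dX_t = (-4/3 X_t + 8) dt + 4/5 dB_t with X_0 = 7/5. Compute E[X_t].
E[X_t] = 6 - 23*exp(-4*t/3)/5

Taking expectations and using E[dB_t] = 0, the mean m(t) = E[X_t] satisfies the ODE m'(t) = a m(t) + b with m(0) = x_0. With a = -4/3, b = 8, x_0 = 7/5, the solution is
  m(t) = x_0 * exp(a t) + (b/a) * (exp(a t) - 1)
       = (7/5) * exp((-4/3) t) + (8/(-4/3)) * (exp((-4/3) t) - 1)
       = 6 - 23*exp(-4*t/3)/5.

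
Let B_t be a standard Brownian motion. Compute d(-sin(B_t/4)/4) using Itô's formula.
d(-sin(B_t/4)/4) = (sin(B_t/4)/128) dt + (-cos(B_t/4)/16) dB_t

Itô's formula for f(B_t) gives d f(B_t) = f'(B_t) dB_t + (1/2) f''(B_t) dt. Compute derivatives of f(x) = -sin(x/4)/4:
  f'(x)  = -cos(x/4)/16
  f''(x) = sin(x/4)/64
Substitute x = B_t and multiply the f'' term by 1/2:
  drift     = (1/2) * (sin(x/4)/64) evaluated at B_t = sin(B_t/4)/128
  diffusion = (-cos(x/4)/16) evaluated at B_t = -cos(B_t/4)/16
Therefore d(-sin(B_t/4)/4) = (sin(B_t/4)/128) dt + (-cos(B_t/4)/16) dB_t.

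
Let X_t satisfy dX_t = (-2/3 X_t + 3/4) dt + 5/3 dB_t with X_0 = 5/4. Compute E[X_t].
E[X_t] = 9/8 + exp(-2*t/3)/8

Taking expectations and using E[dB_t] = 0, the mean m(t) = E[X_t] satisfies the ODE m'(t) = a m(t) + b with m(0) = x_0. With a = -2/3, b = 3/4, x_0 = 5/4, the solution is
  m(t) = x_0 * exp(a t) + (b/a) * (exp(a t) - 1)
       = (5/4) * exp((-2/3) t) + ((3/4)/(-2/3)) * (exp((-2/3) t) - 1)
       = 9/8 + exp(-2*t/3)/8.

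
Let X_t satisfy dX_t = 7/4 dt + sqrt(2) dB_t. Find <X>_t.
<X>_t = 2*t

For an Itô process dX_t = a(t) dt + b(t) dB_t, the quadratic variation is <X>_t = int_0^t b(s)^2 ds (the drift term does not contribute). Here b(s) = sqrt(2), so
  b(s)^2 = 2.
Integrating from 0 to t:
  <X>_t = int_0^t (2) ds = 2*t.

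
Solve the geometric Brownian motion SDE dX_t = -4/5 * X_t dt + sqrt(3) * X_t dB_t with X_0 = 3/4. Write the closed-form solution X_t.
X_t = 3/4 * exp((-23/10) * t + (sqrt(3)) * B_t)

For GBM dX = mu X dt + sigma X dB with X_0 = x_0, apply Itô to Y = log X: dY = (mu - sigma^2/2) dt + sigma dB, so Y_t = log(x_0) + (mu - sigma^2/2) t + sigma B_t and hence X_t = x_0 * exp((mu - sigma^2/2) t + sigma B_t).
With mu = -4/5, sigma = sqrt(3), x_0 = 3/4, this gives:
  X_t = 3/4 * exp((-23/10) * t + (sqrt(3)) * B_t).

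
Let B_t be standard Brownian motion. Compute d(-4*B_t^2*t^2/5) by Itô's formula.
d(-4*B_t^2*t^2/5) = (4*t*(-2*B_t^2 - t)/5) dt + (-8*B_t*t^2/5) dB_t

Itô's formula for f(t, x): d f(t, B_t) = (f_t + (1/2) f_xx) dt + f_x dB_t. Compute partials of f(t, x) = -4*t^2*x^2/5:
  f_t(t,x)  = -8*t*x^2/5
  f_x(t,x)  = -8*t^2*x/5
  f_xx(t,x) = -8*t^2/5
Assemble drift = f_t + (1/2) f_xx = 4*t*(-t - 2*x^2)/5 and diffusion = f_x = -8*t^2*x/5. Substituting x = B_t:
  d(-4*B_t^2*t^2/5) = (4*t*(-2*B_t^2 - t)/5) dt + (-8*B_t*t^2/5) dB_t.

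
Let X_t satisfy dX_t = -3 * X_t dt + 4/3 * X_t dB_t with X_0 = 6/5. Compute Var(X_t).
Var(X_t) = (36*exp(16*t/9) - 36)*exp(-6*t)/25

For GBM dX = mu X dt + sigma X dB with X_0 = x_0, apply Itô to Y = log X: dY = (mu - sigma^2/2) dt + sigma dB, so Y_t = log(x_0) + (mu - sigma^2/2) t + sigma B_t and hence X_t = x_0 * exp((mu - sigma^2/2) t + sigma B_t).
With mu = -3, sigma = 4/3, x_0 = 6/5, this gives:
  X_t = 6/5 * exp((-35/9) * t + (4/3) * B_t).
Since sigma*B_t ~ Normal(0, sigma^2 t), E[exp(sigma*B_t)] = exp(sigma^2 t / 2); so E[X_t] = x_0 * exp((mu - sigma^2/2) t) * exp(sigma^2 t / 2) = x_0 * exp(mu t) = 6*exp(-3*t)/5.
Var(X_t) = E[X_t^2] - (E[X_t])^2 = x_0^2 * exp(2 mu t) * (exp(sigma^2 t) - 1) = (36*exp(16*t/9) - 36)*exp(-6*t)/25.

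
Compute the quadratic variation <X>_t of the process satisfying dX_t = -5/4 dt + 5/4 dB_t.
<X>_t = 25*t/16

For an Itô process dX_t = a(t) dt + b(t) dB_t, the quadratic variation is <X>_t = int_0^t b(s)^2 ds (the drift term does not contribute). Here b(s) = 5/4, so
  b(s)^2 = 25/16.
Integrating from 0 to t:
  <X>_t = int_0^t (25/16) ds = 25*t/16.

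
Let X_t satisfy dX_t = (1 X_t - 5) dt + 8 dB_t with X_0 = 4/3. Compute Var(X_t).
Var(X_t) = 32*exp(2*t) - 32

The variance V(t) = Var(X_t) satisfies V'(t) = 2 a V(t) + c^2 with V(0) = 0 (drift coefficient is linear in X, diffusion is constant). With a = 1, c = 8, the solution is
  V(t) = (c^2 / (2 a)) * (exp(2 a t) - 1)
       = (8^2 / (2*1)) * (exp(2 t) - 1)
       = 32*exp(2*t) - 32.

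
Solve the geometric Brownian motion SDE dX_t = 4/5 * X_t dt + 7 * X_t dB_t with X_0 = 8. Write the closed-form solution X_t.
X_t = 8 * exp((-237/10) * t + (7) * B_t)

For GBM dX = mu X dt + sigma X dB with X_0 = x_0, apply Itô to Y = log X: dY = (mu - sigma^2/2) dt + sigma dB, so Y_t = log(x_0) + (mu - sigma^2/2) t + sigma B_t and hence X_t = x_0 * exp((mu - sigma^2/2) t + sigma B_t).
With mu = 4/5, sigma = 7, x_0 = 8, this gives:
  X_t = 8 * exp((-237/10) * t + (7) * B_t).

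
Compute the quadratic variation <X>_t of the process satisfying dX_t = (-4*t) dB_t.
<X>_t = 16*t^3/3

For an Itô process dX_t = a(t) dt + b(t) dB_t, the quadratic variation is <X>_t = int_0^t b(s)^2 ds (the drift term does not contribute). Here b(s) = -4*s, so
  b(s)^2 = 16*s^2.
Integrating from 0 to t:
  <X>_t = int_0^t (16*s^2) ds = 16*t^3/3.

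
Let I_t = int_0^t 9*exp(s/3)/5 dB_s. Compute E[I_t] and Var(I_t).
E[I_t] = 0; Var(I_t) = 243*exp(2*t/3)/50 - 243/50

The Itô integral of a deterministic integrand f(s) has mean 0 because each increment f(s) * (B_{s+ds} - B_s) has mean 0. By the Itô isometry:
  Var( int_0^t f(s) dB_s ) = E[ (int_0^t f(s) dB_s)^2 ] = int_0^t f(s)^2 ds.
Here f(s) = 9*exp(s/3)/5, so f(s)^2 = 81*exp(2*s/3)/25. Integrate:
  int_0^t (81*exp(2*s/3)/25) ds = 243*exp(2*t/3)/50 - 243/50.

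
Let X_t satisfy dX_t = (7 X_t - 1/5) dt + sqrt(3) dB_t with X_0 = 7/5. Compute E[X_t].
E[X_t] = 48*exp(7*t)/35 + 1/35

Taking expectations and using E[dB_t] = 0, the mean m(t) = E[X_t] satisfies the ODE m'(t) = a m(t) + b with m(0) = x_0. With a = 7, b = -1/5, x_0 = 7/5, the solution is
  m(t) = x_0 * exp(a t) + (b/a) * (exp(a t) - 1)
       = (7/5) * exp(7 t) + ((-1/5)/7) * (exp(7 t) - 1)
       = 48*exp(7*t)/35 + 1/35.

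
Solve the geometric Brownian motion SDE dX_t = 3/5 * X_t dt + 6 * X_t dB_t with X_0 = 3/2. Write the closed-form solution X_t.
X_t = 3/2 * exp((-87/5) * t + (6) * B_t)

For GBM dX = mu X dt + sigma X dB with X_0 = x_0, apply Itô to Y = log X: dY = (mu - sigma^2/2) dt + sigma dB, so Y_t = log(x_0) + (mu - sigma^2/2) t + sigma B_t and hence X_t = x_0 * exp((mu - sigma^2/2) t + sigma B_t).
With mu = 3/5, sigma = 6, x_0 = 3/2, this gives:
  X_t = 3/2 * exp((-87/5) * t + (6) * B_t).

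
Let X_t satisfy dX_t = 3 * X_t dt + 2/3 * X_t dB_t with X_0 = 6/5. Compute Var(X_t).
Var(X_t) = 36*(exp(4*t/9) - 1)*exp(6*t)/25

For GBM dX = mu X dt + sigma X dB with X_0 = x_0, apply Itô to Y = log X: dY = (mu - sigma^2/2) dt + sigma dB, so Y_t = log(x_0) + (mu - sigma^2/2) t + sigma B_t and hence X_t = x_0 * exp((mu - sigma^2/2) t + sigma B_t).
With mu = 3, sigma = 2/3, x_0 = 6/5, this gives:
  X_t = 6/5 * exp((25/9) * t + (2/3) * B_t).
Since sigma*B_t ~ Normal(0, sigma^2 t), E[exp(sigma*B_t)] = exp(sigma^2 t / 2); so E[X_t] = x_0 * exp((mu - sigma^2/2) t) * exp(sigma^2 t / 2) = x_0 * exp(mu t) = 6*exp(3*t)/5.
Var(X_t) = E[X_t^2] - (E[X_t])^2 = x_0^2 * exp(2 mu t) * (exp(sigma^2 t) - 1) = 36*(exp(4*t/9) - 1)*exp(6*t)/25.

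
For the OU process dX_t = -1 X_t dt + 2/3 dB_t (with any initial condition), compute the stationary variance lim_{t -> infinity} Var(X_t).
lim Var(X_t) = 2/9

The OU SDE dX = -theta X dt + sigma dB admits the integrating factor exp(theta t): d(exp(theta t) X_t) = sigma exp(theta t) dB_t. Integrating from 0 to t gives X_t = x_0 * exp(-theta t) + sigma * int_0^t exp(-theta (t-s)) dB_s for any initial x_0. The Itô integral has variance (by the Itô isometry) sigma^2 * int_0^t exp(-2 theta (t - s)) ds = sigma^2 * (1 - exp(-2 theta t)) / (2 theta), independent of x_0.
With theta = 1, sigma = 2/3:
  Var(X_t) = (2/3)^2 * (1 - exp(-2*1 t)) / (2 * 1) = 2/9 - 2*exp(-2*t)/9.
As t -> infinity, exp(-2*1 t) -> 0, so the stationary variance is sigma^2 / (2 theta) = 2/9.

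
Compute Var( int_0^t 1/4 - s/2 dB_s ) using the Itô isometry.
Var = t*(4*t^2 - 6*t + 3)/48

The Itô integral of a deterministic integrand f(s) has mean 0 because each increment f(s) * (B_{s+ds} - B_s) has mean 0. By the Itô isometry:
  Var( int_0^t f(s) dB_s ) = E[ (int_0^t f(s) dB_s)^2 ] = int_0^t f(s)^2 ds.
Here f(s) = 1/4 - s/2, so f(s)^2 = (2*s - 1)^2/16. Integrate:
  int_0^t ((2*s - 1)^2/16) ds = t*(4*t^2 - 6*t + 3)/48.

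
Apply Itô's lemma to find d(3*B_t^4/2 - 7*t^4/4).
d(3*B_t^4/2 - 7*t^4/4) = (9*B_t^2 - 7*t^3) dt + (6*B_t^3) dB_t

Itô's formula for f(t, x): d f(t, B_t) = (f_t + (1/2) f_xx) dt + f_x dB_t. Compute partials of f(t, x) = -7*t^4/4 + 3*x^4/2:
  f_t(t,x)  = -7*t^3
  f_x(t,x)  = 6*x^3
  f_xx(t,x) = 18*x^2
Assemble drift = f_t + (1/2) f_xx = -7*t^3 + 9*x^2 and diffusion = f_x = 6*x^3. Substituting x = B_t:
  d(3*B_t^4/2 - 7*t^4/4) = (9*B_t^2 - 7*t^3) dt + (6*B_t^3) dB_t.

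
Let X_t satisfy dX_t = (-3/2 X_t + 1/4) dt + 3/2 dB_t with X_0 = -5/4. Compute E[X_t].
E[X_t] = 1/6 - 17*exp(-3*t/2)/12

Taking expectations and using E[dB_t] = 0, the mean m(t) = E[X_t] satisfies the ODE m'(t) = a m(t) + b with m(0) = x_0. With a = -3/2, b = 1/4, x_0 = -5/4, the solution is
  m(t) = x_0 * exp(a t) + (b/a) * (exp(a t) - 1)
       = (-5/4) * exp((-3/2) t) + ((1/4)/(-3/2)) * (exp((-3/2) t) - 1)
       = 1/6 - 17*exp(-3*t/2)/12.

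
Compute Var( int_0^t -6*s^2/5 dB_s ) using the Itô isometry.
Var = 36*t^5/125

The Itô integral of a deterministic integrand f(s) has mean 0 because each increment f(s) * (B_{s+ds} - B_s) has mean 0. By the Itô isometry:
  Var( int_0^t f(s) dB_s ) = E[ (int_0^t f(s) dB_s)^2 ] = int_0^t f(s)^2 ds.
Here f(s) = -6*s^2/5, so f(s)^2 = 36*s^4/25. Integrate:
  int_0^t (36*s^4/25) ds = 36*t^5/125.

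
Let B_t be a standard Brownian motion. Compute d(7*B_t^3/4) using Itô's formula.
d(7*B_t^3/4) = (21*B_t/4) dt + (21*B_t^2/4) dB_t

Itô's formula for f(B_t) gives d f(B_t) = f'(B_t) dB_t + (1/2) f''(B_t) dt. Compute derivatives of f(x) = 7*x^3/4:
  f'(x)  = 21*x^2/4
  f''(x) = 21*x/2
Substitute x = B_t and multiply the f'' term by 1/2:
  drift     = (1/2) * (21*x/2) evaluated at B_t = 21*B_t/4
  diffusion = (21*x^2/4) evaluated at B_t = 21*B_t^2/4
Therefore d(7*B_t^3/4) = (21*B_t/4) dt + (21*B_t^2/4) dB_t.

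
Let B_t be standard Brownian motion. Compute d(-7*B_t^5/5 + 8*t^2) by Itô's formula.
d(-7*B_t^5/5 + 8*t^2) = (-14*B_t^3 + 16*t) dt + (-7*B_t^4) dB_t

Itô's formula for f(t, x): d f(t, B_t) = (f_t + (1/2) f_xx) dt + f_x dB_t. Compute partials of f(t, x) = 8*t^2 - 7*x^5/5:
  f_t(t,x)  = 16*t
  f_x(t,x)  = -7*x^4
  f_xx(t,x) = -28*x^3
Assemble drift = f_t + (1/2) f_xx = 16*t - 14*x^3 and diffusion = f_x = -7*x^4. Substituting x = B_t:
  d(-7*B_t^5/5 + 8*t^2) = (-14*B_t^3 + 16*t) dt + (-7*B_t^4) dB_t.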